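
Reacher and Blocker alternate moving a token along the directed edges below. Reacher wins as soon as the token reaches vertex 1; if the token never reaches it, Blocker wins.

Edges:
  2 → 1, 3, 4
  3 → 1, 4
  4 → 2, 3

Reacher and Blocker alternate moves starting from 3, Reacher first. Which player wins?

Reacher

Track states (vertex, player-to-move).
A0 = {(1,Reacher), (1,Blocker)}
A1: add {(2,Reacher), (3,Reacher)}.
(3,Reacher) ∈ A1 ⇒ Reacher forces the target.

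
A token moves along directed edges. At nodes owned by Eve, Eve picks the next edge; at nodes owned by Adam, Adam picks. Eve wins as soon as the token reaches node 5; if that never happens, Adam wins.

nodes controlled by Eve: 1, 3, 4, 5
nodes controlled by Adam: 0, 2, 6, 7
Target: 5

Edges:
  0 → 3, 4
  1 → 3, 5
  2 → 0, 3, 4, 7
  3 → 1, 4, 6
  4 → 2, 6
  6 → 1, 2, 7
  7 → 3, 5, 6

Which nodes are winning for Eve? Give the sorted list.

1, 3, 5

A0 = {5}
A1: add {1} — 1 (Eve) has 1→5.
A2: add {3} — 3 (Eve) has 3→1.
A3 = A2; e.g. 0 (Adam) can still go to 4. Fixed point.
Eve's winning region = {1, 3, 5}.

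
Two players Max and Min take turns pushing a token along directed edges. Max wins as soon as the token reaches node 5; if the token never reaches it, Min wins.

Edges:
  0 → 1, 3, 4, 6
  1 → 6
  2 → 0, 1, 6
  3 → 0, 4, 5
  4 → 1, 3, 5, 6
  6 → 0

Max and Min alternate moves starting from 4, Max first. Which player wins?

Max

Track states (vertex, player-to-move).
A0 = {(5,Max), (5,Min)}
A1: add {(3,Max), (4,Max)}.
(4,Max) ∈ A1 ⇒ Max forces the target.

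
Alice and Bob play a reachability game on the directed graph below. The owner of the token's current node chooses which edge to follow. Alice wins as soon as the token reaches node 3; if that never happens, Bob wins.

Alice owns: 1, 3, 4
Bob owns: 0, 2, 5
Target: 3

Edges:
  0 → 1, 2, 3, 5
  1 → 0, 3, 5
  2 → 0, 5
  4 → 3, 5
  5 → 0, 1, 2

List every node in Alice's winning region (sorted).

A0 = {3}
A1: add {1, 4} — 1 (Alice) has 1→3; 4 (Alice) has 4→3.
A2 = A1; e.g. 0 (Bob) can still go to 2. Fixed point.
Alice's winning region = {1, 3, 4}.

1, 3, 4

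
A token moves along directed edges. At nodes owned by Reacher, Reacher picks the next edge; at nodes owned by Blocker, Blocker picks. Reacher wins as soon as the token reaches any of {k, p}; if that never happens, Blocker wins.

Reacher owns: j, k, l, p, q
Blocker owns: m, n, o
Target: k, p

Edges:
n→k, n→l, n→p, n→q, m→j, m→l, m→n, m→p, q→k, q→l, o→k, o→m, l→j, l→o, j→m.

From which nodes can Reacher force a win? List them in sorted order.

k, p, q

A0 = {k, p}
A1: add {q} — q (Reacher) has q→k.
A2 = A1; e.g. j (Reacher) has no edge into A1. Fixed point.
Reacher's winning region = {k, p, q}.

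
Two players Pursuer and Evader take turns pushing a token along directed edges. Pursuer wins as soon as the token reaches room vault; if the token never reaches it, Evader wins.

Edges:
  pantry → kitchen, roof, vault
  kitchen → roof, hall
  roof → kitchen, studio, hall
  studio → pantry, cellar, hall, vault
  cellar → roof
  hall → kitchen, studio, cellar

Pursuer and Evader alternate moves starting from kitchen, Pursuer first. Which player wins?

Evader

Track states (vertex, player-to-move).
A0 = {(vault,Pursuer), (vault,Evader)}
A1: add {(pantry,Pursuer), (studio,Pursuer)}.
A2 = A1; e.g. (pantry,Evader) stays out. (kitchen,Pursuer) never enters ⇒ Evader avoids the target.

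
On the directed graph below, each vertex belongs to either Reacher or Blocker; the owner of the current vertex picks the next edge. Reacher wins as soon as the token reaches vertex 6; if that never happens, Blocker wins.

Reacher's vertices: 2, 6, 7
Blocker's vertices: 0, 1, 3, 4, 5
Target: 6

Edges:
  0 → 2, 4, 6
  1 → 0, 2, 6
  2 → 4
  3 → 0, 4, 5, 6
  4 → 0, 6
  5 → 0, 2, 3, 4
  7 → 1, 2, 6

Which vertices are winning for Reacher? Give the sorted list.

6, 7

A0 = {6}
A1: add {7} — 7 (Reacher) has 7→6.
A2 = A1; e.g. 0 (Blocker) can still go to 2. Fixed point.
Reacher's winning region = {6, 7}.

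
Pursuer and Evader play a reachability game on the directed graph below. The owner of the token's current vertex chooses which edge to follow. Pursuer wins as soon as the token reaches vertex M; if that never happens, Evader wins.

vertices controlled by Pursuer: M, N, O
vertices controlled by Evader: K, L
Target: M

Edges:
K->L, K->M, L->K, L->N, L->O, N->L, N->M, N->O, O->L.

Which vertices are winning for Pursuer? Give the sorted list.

M, N

A0 = {M}
A1: add {N} — N (Pursuer) has N→M.
A2 = A1; e.g. K (Evader) can still go to L. Fixed point.
Pursuer's winning region = {M, N}.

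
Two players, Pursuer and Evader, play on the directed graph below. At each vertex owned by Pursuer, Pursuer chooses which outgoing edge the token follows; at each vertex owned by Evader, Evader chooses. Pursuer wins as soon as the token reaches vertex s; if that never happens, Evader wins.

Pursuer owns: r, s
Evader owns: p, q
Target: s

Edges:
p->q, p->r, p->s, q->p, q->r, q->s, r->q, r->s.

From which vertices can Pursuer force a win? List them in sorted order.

r, s

A0 = {s}
A1: add {r} — r (Pursuer) has r→s.
A2 = A1; e.g. p (Evader) can still go to q. Fixed point.
Pursuer's winning region = {r, s}.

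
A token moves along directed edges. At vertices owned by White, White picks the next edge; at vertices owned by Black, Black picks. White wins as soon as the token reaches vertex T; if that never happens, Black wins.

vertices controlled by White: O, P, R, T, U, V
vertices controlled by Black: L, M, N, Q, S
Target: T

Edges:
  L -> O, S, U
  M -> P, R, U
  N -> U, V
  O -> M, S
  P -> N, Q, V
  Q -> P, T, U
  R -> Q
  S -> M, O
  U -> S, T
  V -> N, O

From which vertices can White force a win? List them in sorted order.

T, U

A0 = {T}
A1: add {U} — U (White) has U→T.
A2 = A1; e.g. L (Black) can still go to O. Fixed point.
White's winning region = {T, U}.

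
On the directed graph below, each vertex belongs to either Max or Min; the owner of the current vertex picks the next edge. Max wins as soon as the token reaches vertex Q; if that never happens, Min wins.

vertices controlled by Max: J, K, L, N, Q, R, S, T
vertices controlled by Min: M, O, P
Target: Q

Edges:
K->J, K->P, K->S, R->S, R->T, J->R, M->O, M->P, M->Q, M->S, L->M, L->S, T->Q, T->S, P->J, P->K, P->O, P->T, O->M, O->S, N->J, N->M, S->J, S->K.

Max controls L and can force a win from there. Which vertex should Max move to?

A0 = {Q}
A1: add {T} — T (Max) has T→Q.
A2: add {R} — R (Max) has R→T.
A3: add {J} — J (Max) has J→R.
A4: add {K, N, S} — K (Max) has K→J; N (Max) has N→J; S (Max) has S→J.
A5: add {L} — L (Max) has L→S.
A6 = A5; e.g. M (Min) can still go to O. Fixed point.
From L, successor S is in the attractor (rank 4); the other successor M is not.

S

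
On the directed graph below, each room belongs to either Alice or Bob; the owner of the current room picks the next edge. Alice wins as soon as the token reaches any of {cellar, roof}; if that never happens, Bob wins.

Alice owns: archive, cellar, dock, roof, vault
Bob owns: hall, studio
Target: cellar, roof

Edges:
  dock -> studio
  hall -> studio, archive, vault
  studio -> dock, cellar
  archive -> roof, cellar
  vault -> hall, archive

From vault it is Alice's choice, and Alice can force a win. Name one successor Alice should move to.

archive

A0 = {cellar, roof}
A1: add {archive} — archive (Alice) has archive→roof.
A2: add {vault} — vault (Alice) has vault→archive.
A3 = A2; e.g. dock (Alice) has no edge into A2. Fixed point.
From vault, successor archive is in the attractor (rank 1); the other successor hall is not.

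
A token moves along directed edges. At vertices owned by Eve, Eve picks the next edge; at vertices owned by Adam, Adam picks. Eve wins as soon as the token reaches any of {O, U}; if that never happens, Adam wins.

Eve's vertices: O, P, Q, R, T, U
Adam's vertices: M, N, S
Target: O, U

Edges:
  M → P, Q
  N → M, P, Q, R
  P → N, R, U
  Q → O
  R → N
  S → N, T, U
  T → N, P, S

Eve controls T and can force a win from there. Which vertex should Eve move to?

A0 = {O, U}
A1: add {P, Q} — P (Eve) has P→U; Q (Eve) has Q→O.
A2: add {M, T} — M (Adam): all of {P, Q} already in; T (Eve) has T→P.
A3 = A2; e.g. N (Adam) can still go to R. Fixed point.
From T, successor P is in the attractor (rank 1); the other successors N, S are not.

P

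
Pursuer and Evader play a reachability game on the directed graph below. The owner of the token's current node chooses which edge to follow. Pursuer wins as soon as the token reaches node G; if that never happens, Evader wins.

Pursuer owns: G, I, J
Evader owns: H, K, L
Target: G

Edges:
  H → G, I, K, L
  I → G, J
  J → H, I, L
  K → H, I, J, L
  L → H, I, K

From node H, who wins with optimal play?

Evader

A0 = {G}
A1: add {I} — I (Pursuer) has I→G.
A2: add {J} — J (Pursuer) has J→I.
A3 = A2; e.g. H (Evader) can still go to K. Fixed point.
H never enters the attractor, so Evader can avoid the target forever.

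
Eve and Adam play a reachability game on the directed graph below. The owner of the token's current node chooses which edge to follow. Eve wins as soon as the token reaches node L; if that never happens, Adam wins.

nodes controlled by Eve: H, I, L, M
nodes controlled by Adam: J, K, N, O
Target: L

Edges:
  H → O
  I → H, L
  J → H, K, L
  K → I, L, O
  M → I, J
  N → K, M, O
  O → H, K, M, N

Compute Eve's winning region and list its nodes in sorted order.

A0 = {L}
A1: add {I} — I (Eve) has I→L.
A2: add {M} — M (Eve) has M→I.
A3 = A2; e.g. H (Eve) has no edge into A2. Fixed point.
Eve's winning region = {I, L, M}.

I, L, M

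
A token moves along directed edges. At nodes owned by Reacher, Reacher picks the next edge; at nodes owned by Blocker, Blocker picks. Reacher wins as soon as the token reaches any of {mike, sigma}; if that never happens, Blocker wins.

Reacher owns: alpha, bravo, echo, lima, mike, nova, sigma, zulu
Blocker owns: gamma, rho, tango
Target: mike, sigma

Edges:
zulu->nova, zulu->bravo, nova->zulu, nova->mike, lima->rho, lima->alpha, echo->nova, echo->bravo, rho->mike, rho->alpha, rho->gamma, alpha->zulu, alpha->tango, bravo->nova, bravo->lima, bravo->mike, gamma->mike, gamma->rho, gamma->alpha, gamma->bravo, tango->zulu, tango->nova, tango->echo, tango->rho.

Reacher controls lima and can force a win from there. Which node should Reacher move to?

alpha

A0 = {mike, sigma}
A1: add {bravo, nova} — nova (Reacher) has nova→mike; bravo (Reacher) has bravo→mike.
A2: add {echo, zulu} — zulu (Reacher) has zulu→nova; echo (Reacher) has echo→nova.
A3: add {alpha} — alpha (Reacher) has alpha→zulu.
A4: add {lima} — lima (Reacher) has lima→alpha.
A5 = A4; e.g. rho (Blocker) can still go to gamma. Fixed point.
From lima, successor alpha is in the attractor (rank 3); the other successor rho is not.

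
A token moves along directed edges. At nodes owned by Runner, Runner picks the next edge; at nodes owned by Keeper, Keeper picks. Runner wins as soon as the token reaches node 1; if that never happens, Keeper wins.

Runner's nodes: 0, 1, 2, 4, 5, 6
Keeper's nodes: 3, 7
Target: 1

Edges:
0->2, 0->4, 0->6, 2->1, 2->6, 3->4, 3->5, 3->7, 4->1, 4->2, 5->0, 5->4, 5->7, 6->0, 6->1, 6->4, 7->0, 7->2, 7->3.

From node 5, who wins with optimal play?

A0 = {1}
A1: add {2, 4, 6} — 2 (Runner) has 2→1; 4 (Runner) has 4→1; 6 (Runner) has 6→1.
A2: add {0, 5} — 0 (Runner) has 0→2; 5 (Runner) has 5→4.
A3 = A2; e.g. 3 (Keeper) can still go to 7. Fixed point.
5 ∈ A2, so Runner can force the target.

Runner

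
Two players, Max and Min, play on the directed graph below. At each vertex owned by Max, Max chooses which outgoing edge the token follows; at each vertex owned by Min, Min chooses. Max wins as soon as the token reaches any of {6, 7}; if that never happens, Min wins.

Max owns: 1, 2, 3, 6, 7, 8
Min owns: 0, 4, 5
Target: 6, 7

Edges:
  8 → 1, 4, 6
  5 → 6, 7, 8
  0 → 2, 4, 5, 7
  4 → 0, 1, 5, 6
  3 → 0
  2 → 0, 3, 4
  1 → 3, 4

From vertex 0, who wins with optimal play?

A0 = {6, 7}
A1: add {8} — 8 (Max) has 8→6.
A2: add {5} — 5 (Min): all of {6, 7, 8} already in.
A3 = A2; e.g. 0 (Min) can still go to 2. Fixed point.
0 never enters the attractor, so Min can avoid the target forever.

Min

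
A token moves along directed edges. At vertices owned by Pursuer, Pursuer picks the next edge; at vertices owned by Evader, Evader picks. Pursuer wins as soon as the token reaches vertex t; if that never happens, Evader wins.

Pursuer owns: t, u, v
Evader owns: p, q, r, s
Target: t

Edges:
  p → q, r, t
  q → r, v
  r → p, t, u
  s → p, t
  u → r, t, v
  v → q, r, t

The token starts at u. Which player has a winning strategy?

A0 = {t}
A1: add {u, v} — u (Pursuer) has u→t; v (Pursuer) has v→t.
A2 = A1; e.g. p (Evader) can still go to q. Fixed point.
u ∈ A1, so Pursuer can force the target.

Pursuer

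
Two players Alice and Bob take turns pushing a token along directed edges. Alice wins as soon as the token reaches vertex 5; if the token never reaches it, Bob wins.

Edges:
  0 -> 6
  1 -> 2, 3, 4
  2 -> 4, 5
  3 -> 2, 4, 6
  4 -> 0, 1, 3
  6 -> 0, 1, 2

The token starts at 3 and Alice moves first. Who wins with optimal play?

Bob

Track states (vertex, player-to-move).
A0 = {(5,Alice), (5,Bob)}
A1: add {(2,Alice)}.
A2 = A1; e.g. (0,Alice) stays out. (3,Alice) never enters ⇒ Bob avoids the target.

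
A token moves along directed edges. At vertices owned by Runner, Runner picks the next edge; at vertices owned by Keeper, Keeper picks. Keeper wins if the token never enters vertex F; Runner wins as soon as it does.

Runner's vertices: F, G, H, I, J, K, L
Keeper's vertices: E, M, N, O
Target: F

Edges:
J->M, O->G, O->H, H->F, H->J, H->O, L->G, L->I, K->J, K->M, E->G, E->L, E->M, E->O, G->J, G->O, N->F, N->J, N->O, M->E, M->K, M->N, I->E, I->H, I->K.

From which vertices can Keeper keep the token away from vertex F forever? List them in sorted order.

E, G, J, K, M, N, O

A0 = {F}
A1: add {H} — H (Runner) has H→F.
A2: add {I} — I (Runner) has I→H.
A3: add {L} — L (Runner) has L→I.
A4 = A3; e.g. E (Keeper) can still go to G. Fixed point.
Runner's attractor = {F, H, I, L}; Keeper avoids the target exactly from the complement.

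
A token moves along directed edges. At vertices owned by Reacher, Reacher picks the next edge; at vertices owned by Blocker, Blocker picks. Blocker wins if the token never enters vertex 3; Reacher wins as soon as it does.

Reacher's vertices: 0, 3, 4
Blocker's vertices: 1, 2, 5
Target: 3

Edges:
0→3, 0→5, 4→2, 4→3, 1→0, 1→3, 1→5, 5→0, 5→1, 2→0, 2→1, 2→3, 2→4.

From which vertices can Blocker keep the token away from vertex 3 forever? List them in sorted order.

A0 = {3}
A1: add {0, 4} — 0 (Reacher) has 0→3; 4 (Reacher) has 4→3.
A2 = A1; e.g. 1 (Blocker) can still go to 5. Fixed point.
Reacher's attractor = {0, 3, 4}; Blocker avoids the target exactly from the complement.

1, 2, 5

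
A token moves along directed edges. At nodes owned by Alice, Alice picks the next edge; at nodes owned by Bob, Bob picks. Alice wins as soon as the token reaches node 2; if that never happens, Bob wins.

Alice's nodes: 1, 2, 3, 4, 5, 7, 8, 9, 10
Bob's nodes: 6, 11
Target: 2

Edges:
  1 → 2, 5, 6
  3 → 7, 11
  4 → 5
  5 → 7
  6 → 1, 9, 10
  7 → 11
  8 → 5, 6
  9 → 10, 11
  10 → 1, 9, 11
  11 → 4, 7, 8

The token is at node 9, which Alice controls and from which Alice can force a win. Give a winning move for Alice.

10

A0 = {2}
A1: add {1} — 1 (Alice) has 1→2.
A2: add {10} — 10 (Alice) has 10→1.
A3: add {9} — 9 (Alice) has 9→10.
A4: add {6} — 6 (Bob): all of {1, 9, 10} already in.
A5: add {8} — 8 (Alice) has 8→6.
A6 = A5; e.g. 3 (Alice) has no edge into A5. Fixed point.
From 9, successor 10 is in the attractor (rank 2); the other successor 11 is not.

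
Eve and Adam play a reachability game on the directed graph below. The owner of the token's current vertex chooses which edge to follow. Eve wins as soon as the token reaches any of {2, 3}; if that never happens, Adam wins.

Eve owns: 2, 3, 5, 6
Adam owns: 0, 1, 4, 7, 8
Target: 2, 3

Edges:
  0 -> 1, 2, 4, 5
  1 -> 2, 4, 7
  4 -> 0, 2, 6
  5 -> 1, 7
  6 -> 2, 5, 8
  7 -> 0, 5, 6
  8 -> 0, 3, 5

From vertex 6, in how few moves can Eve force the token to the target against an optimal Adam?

A0 = {2, 3}
A1: add {6} — 6 (Eve) has 6→2.
A2 = A1; e.g. 0 (Adam) can still go to 1. Fixed point.
6 enters the attractor at level 1, so Eve can force the target in 1 move from there.

1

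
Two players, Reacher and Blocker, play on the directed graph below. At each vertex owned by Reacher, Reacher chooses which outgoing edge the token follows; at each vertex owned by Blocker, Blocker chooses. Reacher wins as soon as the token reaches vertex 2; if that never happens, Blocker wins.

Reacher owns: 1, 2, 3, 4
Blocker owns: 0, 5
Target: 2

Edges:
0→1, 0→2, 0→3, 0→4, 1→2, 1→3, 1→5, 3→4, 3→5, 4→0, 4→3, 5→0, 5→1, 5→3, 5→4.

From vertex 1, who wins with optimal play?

Reacher

A0 = {2}
A1: add {1} — 1 (Reacher) has 1→2.
A2 = A1; e.g. 0 (Blocker) can still go to 3. Fixed point.
1 ∈ A1, so Reacher can force the target.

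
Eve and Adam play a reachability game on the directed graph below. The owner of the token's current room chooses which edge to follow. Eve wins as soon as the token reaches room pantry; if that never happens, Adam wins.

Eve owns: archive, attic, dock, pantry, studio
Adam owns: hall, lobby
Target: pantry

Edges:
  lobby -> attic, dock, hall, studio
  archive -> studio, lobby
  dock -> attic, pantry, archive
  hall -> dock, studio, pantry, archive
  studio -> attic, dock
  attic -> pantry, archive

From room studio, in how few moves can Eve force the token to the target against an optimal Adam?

2

A0 = {pantry}
A1: add {attic, dock} — attic (Eve) has attic→pantry; dock (Eve) has dock→pantry.
A2: add {studio} — studio (Eve) has studio→attic.
studio enters the attractor at level 2, so Eve can force the target in 2 moves from there.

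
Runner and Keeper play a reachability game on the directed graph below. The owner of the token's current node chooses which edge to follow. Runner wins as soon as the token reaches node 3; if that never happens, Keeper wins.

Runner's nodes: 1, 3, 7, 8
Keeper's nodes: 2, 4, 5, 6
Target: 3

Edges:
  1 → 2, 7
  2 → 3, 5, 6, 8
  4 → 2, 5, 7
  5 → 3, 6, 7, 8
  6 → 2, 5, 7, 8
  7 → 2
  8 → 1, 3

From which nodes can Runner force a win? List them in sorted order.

A0 = {3}
A1: add {8} — 8 (Runner) has 8→3.
A2 = A1; e.g. 1 (Runner) has no edge into A1. Fixed point.
Runner's winning region = {3, 8}.

3, 8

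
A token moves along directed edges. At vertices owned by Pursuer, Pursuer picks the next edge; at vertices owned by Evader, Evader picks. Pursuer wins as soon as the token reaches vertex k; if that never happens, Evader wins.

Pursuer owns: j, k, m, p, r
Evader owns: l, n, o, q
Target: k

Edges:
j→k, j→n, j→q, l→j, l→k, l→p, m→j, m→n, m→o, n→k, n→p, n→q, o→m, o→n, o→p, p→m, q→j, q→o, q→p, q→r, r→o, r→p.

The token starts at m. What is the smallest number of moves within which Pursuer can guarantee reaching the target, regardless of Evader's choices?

2

A0 = {k}
A1: add {j} — j (Pursuer) has j→k.
A2: add {m} — m (Pursuer) has m→j.
m enters the attractor at level 2, so Pursuer can force the target in 2 moves from there.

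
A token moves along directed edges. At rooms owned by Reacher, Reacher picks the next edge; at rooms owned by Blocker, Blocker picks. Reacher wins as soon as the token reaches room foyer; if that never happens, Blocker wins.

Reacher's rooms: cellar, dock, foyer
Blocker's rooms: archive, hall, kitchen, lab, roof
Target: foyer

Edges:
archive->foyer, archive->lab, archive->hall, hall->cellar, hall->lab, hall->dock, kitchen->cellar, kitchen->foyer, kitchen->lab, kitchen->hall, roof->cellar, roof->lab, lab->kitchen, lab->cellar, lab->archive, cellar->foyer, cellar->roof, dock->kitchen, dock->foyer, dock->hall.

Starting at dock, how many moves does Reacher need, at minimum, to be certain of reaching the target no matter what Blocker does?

A0 = {foyer}
A1: add {cellar, dock} — cellar (Reacher) has cellar→foyer; dock (Reacher) has dock→foyer.
A2 = A1; e.g. kitchen (Blocker) can still go to lab. Fixed point.
dock enters the attractor at level 1, so Reacher can force the target in 1 move from there.

1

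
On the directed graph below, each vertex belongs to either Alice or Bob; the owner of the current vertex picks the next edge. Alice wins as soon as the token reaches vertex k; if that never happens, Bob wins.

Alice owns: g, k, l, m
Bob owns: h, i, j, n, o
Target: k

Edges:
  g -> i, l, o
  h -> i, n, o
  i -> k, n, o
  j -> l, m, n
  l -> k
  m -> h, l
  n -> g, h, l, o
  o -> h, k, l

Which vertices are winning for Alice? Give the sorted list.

A0 = {k}
A1: add {l} — l (Alice) has l→k.
A2: add {g, m} — g (Alice) has g→l; m (Alice) has m→l.
A3 = A2; e.g. h (Bob) can still go to i. Fixed point.
Alice's winning region = {g, k, l, m}.

g, k, l, m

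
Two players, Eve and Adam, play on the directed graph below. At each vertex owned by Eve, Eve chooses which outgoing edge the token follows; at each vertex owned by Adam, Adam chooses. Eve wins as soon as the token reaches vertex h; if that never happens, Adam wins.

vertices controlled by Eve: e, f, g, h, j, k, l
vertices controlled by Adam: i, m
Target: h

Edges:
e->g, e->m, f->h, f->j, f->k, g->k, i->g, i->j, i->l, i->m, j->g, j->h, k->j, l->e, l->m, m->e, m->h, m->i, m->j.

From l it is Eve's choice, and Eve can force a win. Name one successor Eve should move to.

A0 = {h}
A1: add {f, j} — f (Eve) has f→h; j (Eve) has j→h.
A2: add {k} — k (Eve) has k→j.
A3: add {g} — g (Eve) has g→k.
A4: add {e} — e (Eve) has e→g.
A5: add {l} — l (Eve) has l→e.
A6 = A5; e.g. i (Adam) can still go to m. Fixed point.
From l, successor e is in the attractor (rank 4); the other successor m is not.

e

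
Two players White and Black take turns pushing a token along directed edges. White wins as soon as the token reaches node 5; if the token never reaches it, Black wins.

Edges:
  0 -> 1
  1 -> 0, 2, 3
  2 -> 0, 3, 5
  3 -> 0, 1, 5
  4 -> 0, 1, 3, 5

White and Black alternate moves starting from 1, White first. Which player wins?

Track states (vertex, player-to-move).
A0 = {(5,White), (5,Black)}
A1: add {(2,White), (3,White), (4,White)}.
A2 = A1; e.g. (0,White) stays out. (1,White) never enters ⇒ Black avoids the target.

Black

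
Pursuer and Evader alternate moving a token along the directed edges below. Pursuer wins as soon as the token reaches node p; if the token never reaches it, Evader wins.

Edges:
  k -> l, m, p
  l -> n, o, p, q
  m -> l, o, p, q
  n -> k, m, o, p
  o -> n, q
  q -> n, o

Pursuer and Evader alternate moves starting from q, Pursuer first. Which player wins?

Track states (vertex, player-to-move).
A0 = {(p,Pursuer), (p,Evader)}
A1: add {(k,Pursuer), (l,Pursuer), (m,Pursuer), (n,Pursuer)}.
A2: add {(k,Evader)}.
A3 = A2; e.g. (l,Evader) stays out. (q,Pursuer) never enters ⇒ Evader avoids the target.

Evader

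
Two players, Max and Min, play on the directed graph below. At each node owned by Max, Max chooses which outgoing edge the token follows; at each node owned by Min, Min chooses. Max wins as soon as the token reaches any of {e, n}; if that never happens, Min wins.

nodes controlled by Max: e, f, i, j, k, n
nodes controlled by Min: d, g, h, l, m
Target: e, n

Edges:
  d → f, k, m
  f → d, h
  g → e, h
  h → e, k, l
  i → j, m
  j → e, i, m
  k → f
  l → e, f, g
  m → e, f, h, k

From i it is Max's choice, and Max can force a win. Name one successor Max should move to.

j

A0 = {e, n}
A1: add {j} — j (Max) has j→e.
A2: add {i} — i (Max) has i→j.
A3 = A2; e.g. d (Min) can still go to f. Fixed point.
From i, successor j is in the attractor (rank 1); the other successor m is not.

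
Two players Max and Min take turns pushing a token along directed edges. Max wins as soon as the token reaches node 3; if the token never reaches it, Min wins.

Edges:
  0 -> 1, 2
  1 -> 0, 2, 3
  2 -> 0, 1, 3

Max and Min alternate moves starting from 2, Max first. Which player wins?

Max

Track states (vertex, player-to-move).
A0 = {(3,Max), (3,Min)}
A1: add {(1,Max), (2,Max)}.
(2,Max) ∈ A1 ⇒ Max forces the target.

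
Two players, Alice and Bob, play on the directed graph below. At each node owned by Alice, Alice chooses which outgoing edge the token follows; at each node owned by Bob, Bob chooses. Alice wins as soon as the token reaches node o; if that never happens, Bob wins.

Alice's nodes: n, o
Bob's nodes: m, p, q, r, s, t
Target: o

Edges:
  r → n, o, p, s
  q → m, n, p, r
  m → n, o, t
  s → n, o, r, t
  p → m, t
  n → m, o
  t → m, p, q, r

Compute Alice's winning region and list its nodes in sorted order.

n, o

A0 = {o}
A1: add {n} — n (Alice) has n→o.
A2 = A1; e.g. m (Bob) can still go to t. Fixed point.
Alice's winning region = {n, o}.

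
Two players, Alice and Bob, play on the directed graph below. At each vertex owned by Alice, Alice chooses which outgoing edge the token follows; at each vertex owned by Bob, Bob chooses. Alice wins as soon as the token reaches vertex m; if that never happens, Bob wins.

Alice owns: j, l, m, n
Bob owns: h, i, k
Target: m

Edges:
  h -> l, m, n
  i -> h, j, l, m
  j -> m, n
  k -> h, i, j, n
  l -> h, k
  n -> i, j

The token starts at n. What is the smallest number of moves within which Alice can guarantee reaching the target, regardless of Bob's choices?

A0 = {m}
A1: add {j} — j (Alice) has j→m.
A2: add {n} — n (Alice) has n→j.
A3 = A2; e.g. h (Bob) can still go to l. Fixed point.
n enters the attractor at level 2, so Alice can force the target in 2 moves from there.

2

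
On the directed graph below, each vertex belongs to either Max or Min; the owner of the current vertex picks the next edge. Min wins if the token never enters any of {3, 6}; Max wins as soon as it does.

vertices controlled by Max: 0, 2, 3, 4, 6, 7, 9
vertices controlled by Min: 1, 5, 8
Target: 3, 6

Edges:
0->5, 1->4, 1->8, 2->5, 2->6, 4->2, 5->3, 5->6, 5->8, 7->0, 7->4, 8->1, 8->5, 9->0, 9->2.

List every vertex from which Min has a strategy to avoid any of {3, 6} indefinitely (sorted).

0, 1, 5, 8

A0 = {3, 6}
A1: add {2} — 2 (Max) has 2→6.
A2: add {4, 9} — 4 (Max) has 4→2; 9 (Max) has 9→2.
A3: add {7} — 7 (Max) has 7→4.
A4 = A3; e.g. 0 (Max) has no edge into A3. Fixed point.
Max's attractor = {2, 3, 4, 6, 7, 9}; Min avoids the target exactly from the complement.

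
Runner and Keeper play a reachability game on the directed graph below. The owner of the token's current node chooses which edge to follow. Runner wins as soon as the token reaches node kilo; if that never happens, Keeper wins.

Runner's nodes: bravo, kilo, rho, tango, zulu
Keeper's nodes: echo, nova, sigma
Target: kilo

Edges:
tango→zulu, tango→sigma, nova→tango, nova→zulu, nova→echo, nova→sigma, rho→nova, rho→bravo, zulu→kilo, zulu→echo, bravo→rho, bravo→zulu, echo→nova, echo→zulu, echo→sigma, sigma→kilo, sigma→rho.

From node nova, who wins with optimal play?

Keeper

A0 = {kilo}
A1: add {zulu} — zulu (Runner) has zulu→kilo.
A2: add {bravo, tango} — tango (Runner) has tango→zulu; bravo (Runner) has bravo→zulu.
A3: add {rho} — rho (Runner) has rho→bravo.
A4: add {sigma} — sigma (Keeper): all of {kilo, rho} already in.
A5 = A4; e.g. nova (Keeper) can still go to echo. Fixed point.
nova never enters the attractor, so Keeper can avoid the target forever.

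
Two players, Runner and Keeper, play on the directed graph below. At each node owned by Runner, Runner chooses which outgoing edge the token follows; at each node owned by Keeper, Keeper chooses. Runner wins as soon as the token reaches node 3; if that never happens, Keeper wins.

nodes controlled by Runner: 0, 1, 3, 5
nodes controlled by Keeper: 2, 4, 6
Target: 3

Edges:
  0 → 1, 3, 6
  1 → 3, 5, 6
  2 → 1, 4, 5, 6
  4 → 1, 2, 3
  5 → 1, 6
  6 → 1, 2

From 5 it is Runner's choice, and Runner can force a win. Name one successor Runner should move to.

A0 = {3}
A1: add {0, 1} — 0 (Runner) has 0→3; 1 (Runner) has 1→3.
A2: add {5} — 5 (Runner) has 5→1.
A3 = A2; e.g. 2 (Keeper) can still go to 4. Fixed point.
From 5, successor 1 is in the attractor (rank 1); the other successor 6 is not.

1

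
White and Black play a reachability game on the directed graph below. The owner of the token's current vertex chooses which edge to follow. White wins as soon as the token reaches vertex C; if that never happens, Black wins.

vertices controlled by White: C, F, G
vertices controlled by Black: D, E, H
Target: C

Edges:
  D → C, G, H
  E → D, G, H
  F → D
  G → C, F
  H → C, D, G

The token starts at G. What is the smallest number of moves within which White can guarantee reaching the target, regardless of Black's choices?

1

A0 = {C}
A1: add {G} — G (White) has G→C.
A2 = A1; e.g. D (Black) can still go to H. Fixed point.
G enters the attractor at level 1, so White can force the target in 1 move from there.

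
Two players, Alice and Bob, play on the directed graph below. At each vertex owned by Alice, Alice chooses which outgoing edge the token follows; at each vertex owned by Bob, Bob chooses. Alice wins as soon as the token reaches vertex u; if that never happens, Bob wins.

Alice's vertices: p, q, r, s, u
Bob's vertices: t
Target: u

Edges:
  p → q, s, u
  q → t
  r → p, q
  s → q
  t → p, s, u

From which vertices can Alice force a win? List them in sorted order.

A0 = {u}
A1: add {p} — p (Alice) has p→u.
A2: add {r} — r (Alice) has r→p.
A3 = A2; e.g. q (Alice) has no edge into A2. Fixed point.
Alice's winning region = {p, r, u}.

p, r, u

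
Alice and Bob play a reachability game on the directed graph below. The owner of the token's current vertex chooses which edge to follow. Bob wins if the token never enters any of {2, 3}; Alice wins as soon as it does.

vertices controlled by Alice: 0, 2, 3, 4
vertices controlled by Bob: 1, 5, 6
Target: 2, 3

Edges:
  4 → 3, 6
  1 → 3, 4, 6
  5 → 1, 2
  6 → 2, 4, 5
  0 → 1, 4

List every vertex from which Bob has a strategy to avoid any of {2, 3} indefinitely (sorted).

1, 5, 6

A0 = {2, 3}
A1: add {4} — 4 (Alice) has 4→3.
A2: add {0} — 0 (Alice) has 0→4.
A3 = A2; e.g. 1 (Bob) can still go to 6. Fixed point.
Alice's attractor = {0, 2, 3, 4}; Bob avoids the target exactly from the complement.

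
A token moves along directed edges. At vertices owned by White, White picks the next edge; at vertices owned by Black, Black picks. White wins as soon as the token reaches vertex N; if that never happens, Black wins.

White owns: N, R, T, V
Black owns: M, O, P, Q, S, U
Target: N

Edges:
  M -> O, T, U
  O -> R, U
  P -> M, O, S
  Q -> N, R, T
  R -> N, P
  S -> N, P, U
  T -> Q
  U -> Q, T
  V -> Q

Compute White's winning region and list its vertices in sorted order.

A0 = {N}
A1: add {R} — R (White) has R→N.
A2 = A1; e.g. M (Black) can still go to O. Fixed point.
White's winning region = {N, R}.

N, R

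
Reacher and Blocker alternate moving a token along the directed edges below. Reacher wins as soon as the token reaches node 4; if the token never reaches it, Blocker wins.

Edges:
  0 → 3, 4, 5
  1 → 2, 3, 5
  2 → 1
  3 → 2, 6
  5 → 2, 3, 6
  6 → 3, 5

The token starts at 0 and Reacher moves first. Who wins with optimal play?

Reacher

Track states (vertex, player-to-move).
A0 = {(4,Reacher), (4,Blocker)}
A1: add {(0,Reacher)}.
(0,Reacher) ∈ A1 ⇒ Reacher forces the target.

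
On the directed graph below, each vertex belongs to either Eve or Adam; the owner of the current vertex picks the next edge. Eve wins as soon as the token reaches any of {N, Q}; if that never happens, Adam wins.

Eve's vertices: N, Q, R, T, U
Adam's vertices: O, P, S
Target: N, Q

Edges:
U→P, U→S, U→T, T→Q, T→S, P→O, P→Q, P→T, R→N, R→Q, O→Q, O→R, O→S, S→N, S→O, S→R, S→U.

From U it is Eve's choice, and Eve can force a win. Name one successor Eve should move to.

A0 = {N, Q}
A1: add {R, T} — R (Eve) has R→N; T (Eve) has T→Q.
A2: add {U} — U (Eve) has U→T.
A3 = A2; e.g. O (Adam) can still go to S. Fixed point.
From U, successor T is in the attractor (rank 1); the other successors P, S are not.

T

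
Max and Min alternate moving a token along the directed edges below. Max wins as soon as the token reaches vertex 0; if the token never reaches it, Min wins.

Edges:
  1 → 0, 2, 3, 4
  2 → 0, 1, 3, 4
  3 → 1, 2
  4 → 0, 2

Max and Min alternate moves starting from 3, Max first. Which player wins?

Track states (vertex, player-to-move).
A0 = {(0,Max), (0,Min)}
A1: add {(1,Max), (2,Max), (4,Max)}.
A2: add {(3,Min), (4,Min)}.
A3 = A2; e.g. (1,Min) stays out. (3,Max) never enters ⇒ Min avoids the target.

Min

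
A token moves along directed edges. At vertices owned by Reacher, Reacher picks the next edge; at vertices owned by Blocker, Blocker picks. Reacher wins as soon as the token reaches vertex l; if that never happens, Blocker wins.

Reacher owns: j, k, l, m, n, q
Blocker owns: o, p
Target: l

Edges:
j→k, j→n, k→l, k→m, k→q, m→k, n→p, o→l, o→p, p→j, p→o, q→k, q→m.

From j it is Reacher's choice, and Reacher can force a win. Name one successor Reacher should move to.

A0 = {l}
A1: add {k} — k (Reacher) has k→l.
A2: add {j, m, q} — j (Reacher) has j→k; m (Reacher) has m→k; q (Reacher) has q→k.
A3 = A2; e.g. n (Reacher) has no edge into A2. Fixed point.
From j, successor k is in the attractor (rank 1); the other successor n is not.

k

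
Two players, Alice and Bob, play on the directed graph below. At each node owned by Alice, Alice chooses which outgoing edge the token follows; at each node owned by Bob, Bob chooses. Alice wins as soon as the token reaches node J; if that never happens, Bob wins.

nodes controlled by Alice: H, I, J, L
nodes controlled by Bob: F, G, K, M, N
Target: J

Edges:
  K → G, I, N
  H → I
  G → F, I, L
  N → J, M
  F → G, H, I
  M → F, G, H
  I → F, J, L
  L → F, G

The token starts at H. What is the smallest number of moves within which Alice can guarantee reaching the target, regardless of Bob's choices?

A0 = {J}
A1: add {I} — I (Alice) has I→J.
A2: add {H} — H (Alice) has H→I.
A3 = A2; e.g. F (Bob) can still go to G. Fixed point.
H enters the attractor at level 2, so Alice can force the target in 2 moves from there.

2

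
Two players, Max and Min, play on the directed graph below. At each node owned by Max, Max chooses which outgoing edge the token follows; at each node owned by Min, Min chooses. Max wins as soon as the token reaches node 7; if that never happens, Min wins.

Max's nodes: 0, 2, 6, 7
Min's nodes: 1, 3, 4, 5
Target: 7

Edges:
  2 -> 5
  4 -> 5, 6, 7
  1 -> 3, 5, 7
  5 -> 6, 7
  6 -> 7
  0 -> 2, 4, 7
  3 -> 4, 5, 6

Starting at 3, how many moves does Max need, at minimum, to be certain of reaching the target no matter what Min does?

4

A0 = {7}
A1: add {0, 6} — 0 (Max) has 0→7; 6 (Max) has 6→7.
A2: add {5} — 5 (Min): all of {6, 7} already in.
A3: add {2, 4} — 2 (Max) has 2→5; 4 (Min): all of {5, 6, 7} already in.
A4: add {3} — 3 (Min): all of {4, 5, 6} already in.
3 enters the attractor at level 4, so Max can force the target in 4 moves from there.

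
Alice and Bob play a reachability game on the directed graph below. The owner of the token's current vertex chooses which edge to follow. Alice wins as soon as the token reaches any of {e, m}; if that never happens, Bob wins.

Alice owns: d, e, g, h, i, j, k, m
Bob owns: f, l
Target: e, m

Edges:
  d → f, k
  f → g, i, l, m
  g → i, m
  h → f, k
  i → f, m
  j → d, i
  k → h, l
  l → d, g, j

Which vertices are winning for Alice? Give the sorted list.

e, g, i, j, m

A0 = {e, m}
A1: add {g, i} — g (Alice) has g→m; i (Alice) has i→m.
A2: add {j} — j (Alice) has j→i.
A3 = A2; e.g. d (Alice) has no edge into A2. Fixed point.
Alice's winning region = {e, g, i, j, m}.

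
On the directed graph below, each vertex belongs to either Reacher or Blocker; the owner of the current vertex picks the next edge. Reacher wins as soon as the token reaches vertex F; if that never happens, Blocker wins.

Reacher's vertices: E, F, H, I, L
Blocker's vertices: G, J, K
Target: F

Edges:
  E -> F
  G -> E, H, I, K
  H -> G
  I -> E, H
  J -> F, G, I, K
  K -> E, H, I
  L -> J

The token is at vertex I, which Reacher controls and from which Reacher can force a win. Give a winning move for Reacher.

A0 = {F}
A1: add {E} — E (Reacher) has E→F.
A2: add {I} — I (Reacher) has I→E.
A3 = A2; e.g. G (Blocker) can still go to H. Fixed point.
From I, successor E is in the attractor (rank 1); the other successor H is not.

E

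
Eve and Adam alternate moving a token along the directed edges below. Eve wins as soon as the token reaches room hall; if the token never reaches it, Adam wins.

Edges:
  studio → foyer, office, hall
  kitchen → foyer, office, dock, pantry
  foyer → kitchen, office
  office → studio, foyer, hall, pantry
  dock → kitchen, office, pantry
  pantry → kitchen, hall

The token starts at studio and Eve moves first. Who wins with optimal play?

Eve

Track states (vertex, player-to-move).
A0 = {(hall,Eve), (hall,Adam)}
A1: add {(studio,Eve), (office,Eve), (pantry,Eve)}.
(studio,Eve) ∈ A1 ⇒ Eve forces the target.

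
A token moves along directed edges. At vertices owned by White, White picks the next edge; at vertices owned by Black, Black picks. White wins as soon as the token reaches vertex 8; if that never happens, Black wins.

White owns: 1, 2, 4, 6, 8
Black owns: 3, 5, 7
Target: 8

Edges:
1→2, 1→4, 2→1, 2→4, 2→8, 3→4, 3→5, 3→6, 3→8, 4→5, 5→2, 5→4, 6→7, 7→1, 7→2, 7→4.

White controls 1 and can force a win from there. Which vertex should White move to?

A0 = {8}
A1: add {2} — 2 (White) has 2→8.
A2: add {1} — 1 (White) has 1→2.
A3 = A2; e.g. 3 (Black) can still go to 4. Fixed point.
From 1, successor 2 is in the attractor (rank 1); the other successor 4 is not.

2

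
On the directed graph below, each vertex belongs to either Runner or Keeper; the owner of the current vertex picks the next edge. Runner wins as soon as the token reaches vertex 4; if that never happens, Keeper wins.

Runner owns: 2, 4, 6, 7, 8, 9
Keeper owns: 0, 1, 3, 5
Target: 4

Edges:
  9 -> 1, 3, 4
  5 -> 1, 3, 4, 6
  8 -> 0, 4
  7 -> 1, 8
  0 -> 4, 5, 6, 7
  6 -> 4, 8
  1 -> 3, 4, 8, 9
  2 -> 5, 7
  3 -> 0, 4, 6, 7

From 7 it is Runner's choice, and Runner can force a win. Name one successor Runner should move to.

8

A0 = {4}
A1: add {6, 8, 9} — 6 (Runner) has 6→4; 8 (Runner) has 8→4; 9 (Runner) has 9→4.
A2: add {7} — 7 (Runner) has 7→8.
A3: add {2} — 2 (Runner) has 2→7.
A4 = A3; e.g. 0 (Keeper) can still go to 5. Fixed point.
From 7, successor 8 is in the attractor (rank 1); the other successor 1 is not.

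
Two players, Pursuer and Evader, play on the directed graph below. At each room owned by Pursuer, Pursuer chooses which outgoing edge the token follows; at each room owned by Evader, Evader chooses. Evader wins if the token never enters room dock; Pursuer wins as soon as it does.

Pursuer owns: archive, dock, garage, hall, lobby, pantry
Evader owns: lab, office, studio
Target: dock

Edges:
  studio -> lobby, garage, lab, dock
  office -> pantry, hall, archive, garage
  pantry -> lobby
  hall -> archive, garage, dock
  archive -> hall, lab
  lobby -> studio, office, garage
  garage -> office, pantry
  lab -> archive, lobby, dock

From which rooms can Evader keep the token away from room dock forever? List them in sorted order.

A0 = {dock}
A1: add {hall} — hall (Pursuer) has hall→dock.
A2: add {archive} — archive (Pursuer) has archive→hall.
A3 = A2; e.g. studio (Evader) can still go to lobby. Fixed point.
Pursuer's attractor = {archive, dock, hall}; Evader avoids the target exactly from the complement.

garage, lab, lobby, office, pantry, studio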